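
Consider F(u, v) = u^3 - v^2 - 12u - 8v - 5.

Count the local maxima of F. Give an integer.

1

F separates as a function of u plus a function of v, so ∇F=0 decouples.
∂F/∂u = 3(u - 2)(u + 2) = 0 at u ∈ {-2, 2}; ∂F/∂v = -2(v + 4) = 0 at v ∈ {-4}.
The Hessian is diagonal: diag(F_uu, F_vv). Second derivatives: F_uu(-2)=-12, F_uu(2)=12; F_vv(-4)=-2.
Local maxima occur where both diagonal entries negative: (-2, -4). Count: 1.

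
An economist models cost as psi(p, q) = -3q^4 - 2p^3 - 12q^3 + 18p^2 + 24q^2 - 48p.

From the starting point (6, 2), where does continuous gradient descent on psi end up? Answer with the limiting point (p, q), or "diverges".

diverges

psi is separable, so gradient descent decouples: p follows -∂psi/∂p, q follows -∂psi/∂q.
∂psi/∂p = -6(p - 4)(p - 2); at p=6 this is -48, so p increases.
∂psi/∂q = -12q(q - 1)(q + 4); at q=2 this is -144, so q increases.
The p-coordinate has no critical point in that direction and runs off to infinity.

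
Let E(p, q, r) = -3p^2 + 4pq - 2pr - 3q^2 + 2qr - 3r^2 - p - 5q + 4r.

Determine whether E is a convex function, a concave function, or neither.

E is quadratic, so its Hessian is the constant matrix H = [[-6, 4, -2], [4, -6, 2], [-2, 2, -6]].
Leading principal minors: -6, 20, -104.
Signs alternate −, +, − ⇒ H ≺ 0 ⇒ concave.

concave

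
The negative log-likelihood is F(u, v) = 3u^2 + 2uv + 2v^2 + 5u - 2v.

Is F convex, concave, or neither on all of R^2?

convex

F is quadratic, so its Hessian is the constant matrix H = [[6, 2], [2, 4]].
det(H) = 20, tr(H) = 10.
det(H) > 0 and tr(H) > 0, so H is positive definite everywhere: convex.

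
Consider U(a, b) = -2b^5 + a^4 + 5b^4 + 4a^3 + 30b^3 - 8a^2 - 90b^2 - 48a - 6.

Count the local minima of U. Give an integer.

4

U separates as a function of a plus a function of b, so ∇U=0 decouples.
∂U/∂a = 4(a - 2)(a + 2)(a + 3) = 0 at a ∈ {-3, -2, 2}; ∂U/∂b = -10b(b - 3)(b - 2)(b + 3) = 0 at b ∈ {-3, 0, 2, 3}.
The Hessian is diagonal: diag(U_aa, U_bb). Second derivatives: U_aa(-3)=20, U_aa(-2)=-16, U_aa(2)=80; U_bb(-3)=900, U_bb(0)=-180, U_bb(2)=100, U_bb(3)=-180.
Local minima occur where both diagonal entries positive: (-3, -3), (-3, 2), (2, -3), (2, 2). Count: 4.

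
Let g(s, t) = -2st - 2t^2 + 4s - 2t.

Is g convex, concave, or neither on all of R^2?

neither

g is quadratic, so its Hessian is the constant matrix H = [[0, -2], [-2, -4]].
det(H) = -4, tr(H) = -4.
det(H) < 0, so H is indefinite: neither convex nor concave.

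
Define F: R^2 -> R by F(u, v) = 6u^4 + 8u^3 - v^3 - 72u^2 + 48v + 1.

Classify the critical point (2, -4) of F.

local minimum

The mixed partial ∂²F/∂u∂v is 0, so the Hessian at any point is diag(F_uu, F_vv) = diag(24(3u^2 + 2u - 6), -6v).
At (2, -4): H = diag(240, 24).
Both eigenvalues are positive, so H is positive definite: a local minimum.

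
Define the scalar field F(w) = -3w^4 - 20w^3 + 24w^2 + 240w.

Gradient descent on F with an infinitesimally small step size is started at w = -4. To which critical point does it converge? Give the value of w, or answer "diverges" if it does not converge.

F'(w) = -12(w - 2)(w + 2)(w + 5), so F'(-4) = -144.
Gradient descent moves in the -F' direction, i.e. w is increasing.
The nearest critical point in that direction is w = -2, where F'' = 144 > 0 (a local minimum). The iterate converges there.

-2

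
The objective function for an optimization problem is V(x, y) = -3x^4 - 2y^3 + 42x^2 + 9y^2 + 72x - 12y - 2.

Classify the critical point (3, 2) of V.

local maximum

The mixed partial ∂²V/∂x∂y is 0, so the Hessian at any point is diag(V_xx, V_yy) = diag(12(-3x^2 + 7), 6(-2y + 3)).
At (3, 2): H = diag(-240, -6).
Both eigenvalues are negative, so H is negative definite: a local maximum.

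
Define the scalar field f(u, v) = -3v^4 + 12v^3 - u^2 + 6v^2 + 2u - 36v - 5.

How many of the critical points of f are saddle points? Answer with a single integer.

1

f separates as a function of u plus a function of v, so ∇f=0 decouples.
∂f/∂u = -2(u - 1) = 0 at u ∈ {1}; ∂f/∂v = -12(v - 3)(v - 1)(v + 1) = 0 at v ∈ {-1, 1, 3}.
The Hessian is diagonal: diag(f_uu, f_vv). Second derivatives: f_uu(1)=-2; f_vv(-1)=-96, f_vv(1)=48, f_vv(3)=-96.
Saddle points occur where the two diagonal entries have opposite signs: (1, 1). Count: 1.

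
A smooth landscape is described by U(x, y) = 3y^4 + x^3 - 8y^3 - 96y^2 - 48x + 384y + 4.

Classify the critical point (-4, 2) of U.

local maximum

The mixed partial ∂²U/∂x∂y is 0, so the Hessian at any point is diag(U_xx, U_yy) = diag(6x, 12(3y^2 - 4y - 16)).
At (-4, 2): H = diag(-24, -144).
Both eigenvalues are negative, so H is negative definite: a local maximum.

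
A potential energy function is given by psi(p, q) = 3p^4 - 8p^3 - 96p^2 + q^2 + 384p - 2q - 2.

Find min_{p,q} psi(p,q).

psi(p,q) separates as A(p) + B(q) − 2, so its minimum is min A + min B − 2.
A'(p) = 12(p - 4)(p - 2)(p + 4) vanishes at p ∈ {-4, 2, 4}; B'(q) = 2q - 2 vanishes at q ∈ {1}.
Local minima of A (where A''>0): A(-4)=-1792, A(4)=256. Local minima of B: B(1)=-1.
So the global minimum of psi is A(-4) + B(1) − 2 = -1792 − 1 − 2 = -1795, attained at (-4, 1).

-1795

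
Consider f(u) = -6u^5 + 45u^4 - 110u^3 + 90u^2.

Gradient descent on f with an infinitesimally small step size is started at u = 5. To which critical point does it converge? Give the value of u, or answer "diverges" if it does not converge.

f'(u) = -30u(u - 3)(u - 2)(u - 1), so f'(5) = -3600.
Gradient descent moves in the -f' direction, i.e. u is increasing.
There is no critical point above u=5, and f' keeps the same sign, so the iterate runs off to +∞.

diverges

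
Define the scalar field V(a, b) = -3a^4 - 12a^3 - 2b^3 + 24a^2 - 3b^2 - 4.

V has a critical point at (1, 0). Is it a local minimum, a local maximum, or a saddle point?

The mixed partial ∂²V/∂a∂b is 0, so the Hessian at any point is diag(V_aa, V_bb) = diag(12(-3a^2 - 6a + 4), -6(2b + 1)).
At (1, 0): H = diag(-60, -6).
Both eigenvalues are negative, so H is negative definite: a local maximum.

local maximum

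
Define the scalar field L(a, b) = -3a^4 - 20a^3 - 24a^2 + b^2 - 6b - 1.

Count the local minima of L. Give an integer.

1

L separates as a function of a plus a function of b, so ∇L=0 decouples.
∂L/∂a = -12a(a + 1)(a + 4) = 0 at a ∈ {-4, -1, 0}; ∂L/∂b = 2(b - 3) = 0 at b ∈ {3}.
The Hessian is diagonal: diag(L_aa, L_bb). Second derivatives: L_aa(-4)=-144, L_aa(-1)=36, L_aa(0)=-48; L_bb(3)=2.
Local minima occur where both diagonal entries positive: (-1, 3). Count: 1.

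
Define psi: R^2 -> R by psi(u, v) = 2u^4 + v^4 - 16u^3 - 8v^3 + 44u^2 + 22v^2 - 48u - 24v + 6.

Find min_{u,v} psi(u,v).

-21

psi(u,v) separates as P(u) + Q(v) + 6, so its minimum is min P + min Q + 6.
P'(u) = 8(u - 3)(u - 2)(u - 1) vanishes at u ∈ {1, 2, 3}; Q'(v) = 4(v - 3)(v - 2)(v - 1) vanishes at v ∈ {1, 2, 3}.
Local minima of P (where P''>0): P(1)=-18, P(3)=-18. Local minima of Q: Q(1)=-9, Q(3)=-9.
So the global minimum of psi is P(1) + Q(1) + 6 = -18 − 9 + 6 = -21, attained at (1, 1).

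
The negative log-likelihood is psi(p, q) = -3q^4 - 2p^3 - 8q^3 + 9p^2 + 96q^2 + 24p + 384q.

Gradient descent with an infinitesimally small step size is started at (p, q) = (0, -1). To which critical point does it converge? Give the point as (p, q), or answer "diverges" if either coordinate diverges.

psi is separable, so gradient descent decouples: p follows -∂psi/∂p, q follows -∂psi/∂q.
∂psi/∂p = -6(p - 4)(p + 1); at p=0 this is 24, so p decreases.
∂psi/∂q = -12(q - 4)(q + 2)(q + 4); at q=-1 this is 180, so q decreases.
p converges to its nearest critical value -1 (a local min of the p-part); q converges to -2. The iterate converges to (-1, -2).

(-1, -2)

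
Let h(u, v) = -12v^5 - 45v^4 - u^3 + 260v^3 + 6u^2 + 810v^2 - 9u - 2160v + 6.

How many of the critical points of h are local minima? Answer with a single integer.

2

h separates as a function of u plus a function of v, so ∇h=0 decouples.
∂h/∂u = -3(u - 3)(u - 1) = 0 at u ∈ {1, 3}; ∂h/∂v = -60(v - 3)(v - 1)(v + 3)(v + 4) = 0 at v ∈ {-4, -3, 1, 3}.
The Hessian is diagonal: diag(h_uu, h_vv). Second derivatives: h_uu(1)=6, h_uu(3)=-6; h_vv(-4)=2100, h_vv(-3)=-1440, h_vv(1)=2400, h_vv(3)=-5040.
Local minima occur where both diagonal entries positive: (1, -4), (1, 1). Count: 2.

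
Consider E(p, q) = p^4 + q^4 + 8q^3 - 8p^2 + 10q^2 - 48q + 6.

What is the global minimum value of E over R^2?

E(p,q) separates as A(p) + B(q) + 6, so its minimum is min A + min B + 6.
A'(p) = 4p(p - 2)(p + 2) vanishes at p ∈ {-2, 0, 2}; B'(q) = 4(q - 1)(q + 3)(q + 4) vanishes at q ∈ {-4, -3, 1}.
Local minima of A (where A''>0): A(-2)=-16, A(2)=-16. Local minima of B: B(-4)=96, B(1)=-29.
So the global minimum of E is A(-2) + B(1) + 6 = -16 − 29 + 6 = -39, attained at (-2, 1).

-39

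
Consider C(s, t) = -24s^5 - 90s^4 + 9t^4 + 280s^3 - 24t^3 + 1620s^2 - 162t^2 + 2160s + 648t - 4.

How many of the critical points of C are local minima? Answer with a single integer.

C separates as a function of s plus a function of t, so ∇C=0 decouples.
∂C/∂s = -120(s - 3)(s + 1)(s + 2)(s + 3) = 0 at s ∈ {-3, -2, -1, 3}; ∂C/∂t = 36(t - 3)(t - 2)(t + 3) = 0 at t ∈ {-3, 2, 3}.
The Hessian is diagonal: diag(C_ss, C_tt). Second derivatives: C_ss(-3)=1440, C_ss(-2)=-600, C_ss(-1)=960, C_ss(3)=-14400; C_tt(-3)=1080, C_tt(2)=-180, C_tt(3)=216.
Local minima occur where both diagonal entries positive: (-3, -3), (-3, 3), (-1, -3), (-1, 3). Count: 4.

4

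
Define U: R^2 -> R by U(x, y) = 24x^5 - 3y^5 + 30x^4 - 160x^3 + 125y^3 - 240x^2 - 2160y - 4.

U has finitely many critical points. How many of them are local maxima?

U separates as a function of x plus a function of y, so ∇U=0 decouples.
∂U/∂x = 120x(x - 2)(x + 1)(x + 2) = 0 at x ∈ {-2, -1, 0, 2}; ∂U/∂y = -15(y - 4)(y - 3)(y + 3)(y + 4) = 0 at y ∈ {-4, -3, 3, 4}.
The Hessian is diagonal: diag(U_xx, U_yy). Second derivatives: U_xx(-2)=-960, U_xx(-1)=360, U_xx(0)=-480, U_xx(2)=2880; U_yy(-4)=840, U_yy(-3)=-630, U_yy(3)=630, U_yy(4)=-840.
Local maxima occur where both diagonal entries negative: (-2, -3), (-2, 4), (0, -3), (0, 4). Count: 4.

4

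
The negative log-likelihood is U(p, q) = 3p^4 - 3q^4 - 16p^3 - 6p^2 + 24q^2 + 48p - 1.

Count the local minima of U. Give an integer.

2

U separates as a function of p plus a function of q, so ∇U=0 decouples.
∂U/∂p = 12(p - 4)(p - 1)(p + 1) = 0 at p ∈ {-1, 1, 4}; ∂U/∂q = -12q(q - 2)(q + 2) = 0 at q ∈ {-2, 0, 2}.
The Hessian is diagonal: diag(U_pp, U_qq). Second derivatives: U_pp(-1)=120, U_pp(1)=-72, U_pp(4)=180; U_qq(-2)=-96, U_qq(0)=48, U_qq(2)=-96.
Local minima occur where both diagonal entries positive: (-1, 0), (4, 0). Count: 2.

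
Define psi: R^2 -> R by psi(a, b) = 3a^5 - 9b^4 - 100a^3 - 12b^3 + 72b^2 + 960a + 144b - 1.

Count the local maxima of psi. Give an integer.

4

psi separates as a function of a plus a function of b, so ∇psi=0 decouples.
∂psi/∂a = 15(a - 4)(a - 2)(a + 2)(a + 4) = 0 at a ∈ {-4, -2, 2, 4}; ∂psi/∂b = -36(b - 2)(b + 1)(b + 2) = 0 at b ∈ {-2, -1, 2}.
The Hessian is diagonal: diag(psi_aa, psi_bb). Second derivatives: psi_aa(-4)=-1440, psi_aa(-2)=720, psi_aa(2)=-720, psi_aa(4)=1440; psi_bb(-2)=-144, psi_bb(-1)=108, psi_bb(2)=-432.
Local maxima occur where both diagonal entries negative: (-4, -2), (-4, 2), (2, -2), (2, 2). Count: 4.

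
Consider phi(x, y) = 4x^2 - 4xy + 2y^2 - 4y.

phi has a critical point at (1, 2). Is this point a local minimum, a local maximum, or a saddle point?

The Hessian of phi is constant: H = [[8, -4], [-4, 4]].
det(H) = 8·4 − (-4)² = 16.
det(H) > 0 and tr(H) = 12 > 0, so H is positive definite and the point is a local minimum.

local minimum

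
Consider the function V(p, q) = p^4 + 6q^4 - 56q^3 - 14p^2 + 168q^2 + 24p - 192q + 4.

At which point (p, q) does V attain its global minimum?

(-3, 4)

V(p,q) separates as A(p) + B(q) + 4, so its minimum is min A + min B + 4.
A'(p) = 4(p - 2)(p - 1)(p + 3) vanishes at p ∈ {-3, 1, 2}; B'(q) = 24(q - 4)(q - 2)(q - 1) vanishes at q ∈ {1, 2, 4}.
Local minima of A (where A''>0): A(-3)=-117, A(2)=8. Local minima of B: B(1)=-74, B(4)=-128.
So the global minimum of V is A(-3) + B(4) + 4 = -117 − 128 + 4 = -241, attained at (-3, 4).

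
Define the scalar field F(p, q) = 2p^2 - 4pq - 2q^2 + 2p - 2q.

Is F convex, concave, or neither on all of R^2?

F is quadratic, so its Hessian is the constant matrix H = [[4, -4], [-4, -4]].
det(H) = -32, tr(H) = 0.
det(H) < 0, so H is indefinite: neither convex nor concave.

neither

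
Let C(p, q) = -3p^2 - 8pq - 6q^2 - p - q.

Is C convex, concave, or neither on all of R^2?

C is quadratic, so its Hessian is the constant matrix H = [[-6, -8], [-8, -12]].
det(H) = 8, tr(H) = -18.
det(H) > 0 and tr(H) < 0, so H is negative definite everywhere: concave.

concave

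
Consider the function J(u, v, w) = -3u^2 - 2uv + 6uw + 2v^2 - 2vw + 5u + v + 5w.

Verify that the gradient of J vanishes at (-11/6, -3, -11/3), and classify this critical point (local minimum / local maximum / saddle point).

saddle point

∇J = (-6u - 2v + 6w + 5, -2u + 4v - 2w + 1, 6u - 2v + 5); substituting (-11/6, -3, -11/3) gives ∇J = (0, 0, 0), so (-11/6, -3, -11/3) is indeed a critical point.
The Hessian is constant: H = [[-6, -2, 6], [-2, 4, -2], [6, -2, 0]].
Leading principal minors: Δ₁ = -6, Δ₂ = -28, Δ₃ = -72.
The minors fit neither the all-positive nor the alternating-sign pattern, so H is indefinite: a saddle point.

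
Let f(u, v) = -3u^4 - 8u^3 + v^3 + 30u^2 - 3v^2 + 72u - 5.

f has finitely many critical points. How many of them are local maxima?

f separates as a function of u plus a function of v, so ∇f=0 decouples.
∂f/∂u = -12(u - 2)(u + 1)(u + 3) = 0 at u ∈ {-3, -1, 2}; ∂f/∂v = 3v(v - 2) = 0 at v ∈ {0, 2}.
The Hessian is diagonal: diag(f_uu, f_vv). Second derivatives: f_uu(-3)=-120, f_uu(-1)=72, f_uu(2)=-180; f_vv(0)=-6, f_vv(2)=6.
Local maxima occur where both diagonal entries negative: (-3, 0), (2, 0). Count: 2.

2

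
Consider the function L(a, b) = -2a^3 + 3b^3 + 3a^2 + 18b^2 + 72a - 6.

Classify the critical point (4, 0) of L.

saddle point

The mixed partial ∂²L/∂a∂b is 0, so the Hessian at any point is diag(L_aa, L_bb) = diag(6(-2a + 1), 18(b + 2)).
At (4, 0): H = diag(-42, 36).
The eigenvalues have opposite signs, so H is indefinite: a saddle point.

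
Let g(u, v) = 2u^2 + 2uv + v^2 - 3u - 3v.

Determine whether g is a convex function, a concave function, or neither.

g is quadratic, so its Hessian is the constant matrix H = [[4, 2], [2, 2]].
det(H) = 4, tr(H) = 6.
det(H) > 0 and tr(H) > 0, so H is positive definite everywhere: convex.

convex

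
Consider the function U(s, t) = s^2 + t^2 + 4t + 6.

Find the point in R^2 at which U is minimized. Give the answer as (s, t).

(0, -2)

U(s,t) separates as P(s) + Q(t) + 6, so its minimum is min P + min Q + 6.
P'(s) = 2s vanishes at s ∈ {0}; Q'(t) = 2(t + 2) vanishes at t ∈ {-2}.
Local minima of P (where P''>0): P(0)=0. Local minima of Q: Q(-2)=-4.
So the global minimum of U is P(0) + Q(-2) + 6 = 0 − 4 + 6 = 2, attained at (0, -2).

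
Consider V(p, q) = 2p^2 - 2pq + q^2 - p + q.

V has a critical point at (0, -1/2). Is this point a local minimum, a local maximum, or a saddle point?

The Hessian of V is constant: H = [[4, -2], [-2, 2]].
det(H) = 4·2 − (-2)² = 4.
det(H) > 0 and tr(H) = 6 > 0, so H is positive definite and the point is a local minimum.

local minimum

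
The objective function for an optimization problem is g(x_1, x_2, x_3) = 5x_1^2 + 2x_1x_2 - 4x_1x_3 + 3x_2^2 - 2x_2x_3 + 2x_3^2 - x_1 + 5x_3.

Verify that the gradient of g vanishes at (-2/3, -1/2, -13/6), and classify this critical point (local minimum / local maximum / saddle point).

local minimum

∇g = (10x_1 + 2x_2 - 4x_3 - 1, 2x_1 + 6x_2 - 2x_3, -4x_1 - 2x_2 + 4x_3 + 5); substituting (-2/3, -1/2, -13/6) gives ∇g = (0, 0, 0), so (-2/3, -1/2, -13/6) is indeed a critical point.
The Hessian is constant: H = [[10, 2, -4], [2, 6, -2], [-4, -2, 4]].
Leading principal minors: Δ₁ = 10, Δ₂ = 56, Δ₃ = 120.
All leading minors are positive, so H is positive definite: a local minimum.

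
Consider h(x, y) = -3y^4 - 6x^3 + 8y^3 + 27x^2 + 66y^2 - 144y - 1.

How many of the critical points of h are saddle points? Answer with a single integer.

h separates as a function of x plus a function of y, so ∇h=0 decouples.
∂h/∂x = -18x(x - 3) = 0 at x ∈ {0, 3}; ∂h/∂y = -12(y - 4)(y - 1)(y + 3) = 0 at y ∈ {-3, 1, 4}.
The Hessian is diagonal: diag(h_xx, h_yy). Second derivatives: h_xx(0)=54, h_xx(3)=-54; h_yy(-3)=-336, h_yy(1)=144, h_yy(4)=-252.
Saddle points occur where the two diagonal entries have opposite signs: (0, -3), (0, 4), (3, 1). Count: 3.

3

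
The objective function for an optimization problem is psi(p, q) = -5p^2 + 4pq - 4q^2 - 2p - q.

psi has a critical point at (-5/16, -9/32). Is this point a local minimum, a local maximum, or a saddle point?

The Hessian of psi is constant: H = [[-10, 4], [4, -8]].
det(H) = (-10)·(-8) − 4² = 64.
det(H) > 0 and tr(H) = -18 < 0, so H is negative definite and the point is a local maximum.

local maximum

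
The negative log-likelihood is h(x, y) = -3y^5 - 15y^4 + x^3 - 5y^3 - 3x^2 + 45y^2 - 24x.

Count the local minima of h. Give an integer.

h separates as a function of x plus a function of y, so ∇h=0 decouples.
∂h/∂x = 3(x - 4)(x + 2) = 0 at x ∈ {-2, 4}; ∂h/∂y = -15y(y - 1)(y + 2)(y + 3) = 0 at y ∈ {-3, -2, 0, 1}.
The Hessian is diagonal: diag(h_xx, h_yy). Second derivatives: h_xx(-2)=-18, h_xx(4)=18; h_yy(-3)=180, h_yy(-2)=-90, h_yy(0)=90, h_yy(1)=-180.
Local minima occur where both diagonal entries positive: (4, -3), (4, 0). Count: 2.

2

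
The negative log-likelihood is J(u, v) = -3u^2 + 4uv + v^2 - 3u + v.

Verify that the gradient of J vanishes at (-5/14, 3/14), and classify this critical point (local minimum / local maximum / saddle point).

∇J = (-6u + 4v - 3, 4u + 2v + 1); substituting (-5/14, 3/14) gives ∇J = (0, 0), so (-5/14, 3/14) is indeed a critical point.
The Hessian of J is constant: H = [[-6, 4], [4, 2]].
det(H) = (-6)·2 − 4² = -28.
Since det(H) < 0, H is indefinite and the critical point is a saddle point.

saddle point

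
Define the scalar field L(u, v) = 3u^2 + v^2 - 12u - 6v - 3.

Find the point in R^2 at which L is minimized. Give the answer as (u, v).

(2, 3)

L(u,v) separates as P(u) + Q(v) − 3, so its minimum is min P + min Q − 3.
P'(u) = 6u - 12 vanishes at u ∈ {2}; Q'(v) = 2v - 6 vanishes at v ∈ {3}.
Local minima of P (where P''>0): P(2)=-12. Local minima of Q: Q(3)=-9.
So the global minimum of L is P(2) + Q(3) − 3 = -12 − 9 − 3 = -24, attained at (2, 3).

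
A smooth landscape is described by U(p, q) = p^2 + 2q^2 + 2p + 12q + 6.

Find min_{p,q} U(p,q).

-13

U(p,q) separates as A(p) + B(q) + 6, so its minimum is min A + min B + 6.
A'(p) = 2p + 2 vanishes at p ∈ {-1}; B'(q) = 4q + 12 vanishes at q ∈ {-3}.
Local minima of A (where A''>0): A(-1)=-1. Local minima of B: B(-3)=-18.
So the global minimum of U is A(-1) + B(-3) + 6 = -1 − 18 + 6 = -13, attained at (-1, -3).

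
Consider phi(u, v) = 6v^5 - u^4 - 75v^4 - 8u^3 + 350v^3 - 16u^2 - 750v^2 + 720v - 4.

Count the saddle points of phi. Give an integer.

phi separates as a function of u plus a function of v, so ∇phi=0 decouples.
∂phi/∂u = -4u(u + 2)(u + 4) = 0 at u ∈ {-4, -2, 0}; ∂phi/∂v = 30(v - 4)(v - 3)(v - 2)(v - 1) = 0 at v ∈ {1, 2, 3, 4}.
The Hessian is diagonal: diag(phi_uu, phi_vv). Second derivatives: phi_uu(-4)=-32, phi_uu(-2)=16, phi_uu(0)=-32; phi_vv(1)=-180, phi_vv(2)=60, phi_vv(3)=-60, phi_vv(4)=180.
Saddle points occur where the two diagonal entries have opposite signs: (-4, 2), (-4, 4), (-2, 1), (-2, 3), (0, 2), (0, 4). Count: 6.

6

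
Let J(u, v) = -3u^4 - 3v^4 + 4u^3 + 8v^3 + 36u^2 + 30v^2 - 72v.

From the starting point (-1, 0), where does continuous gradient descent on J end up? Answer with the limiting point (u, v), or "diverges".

J is separable, so gradient descent decouples: u follows -∂J/∂u, v follows -∂J/∂v.
∂J/∂u = -12u(u - 3)(u + 2); at u=-1 this is -48, so u increases.
∂J/∂v = -12(v - 3)(v - 1)(v + 2); at v=0 this is -72, so v increases.
u converges to its nearest critical value 0 (a local min of the u-part); v converges to 1. The iterate converges to (0, 1).

(0, 1)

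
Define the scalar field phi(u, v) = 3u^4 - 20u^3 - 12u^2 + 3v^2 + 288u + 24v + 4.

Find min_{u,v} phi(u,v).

phi(u,v) separates as P(u) + Q(v) + 4, so its minimum is min P + min Q + 4.
P'(u) = 12(u - 4)(u - 3)(u + 2) vanishes at u ∈ {-2, 3, 4}; Q'(v) = 6v + 24 vanishes at v ∈ {-4}.
Local minima of P (where P''>0): P(-2)=-416, P(4)=448. Local minima of Q: Q(-4)=-48.
So the global minimum of phi is P(-2) + Q(-4) + 4 = -416 − 48 + 4 = -460, attained at (-2, -4).

-460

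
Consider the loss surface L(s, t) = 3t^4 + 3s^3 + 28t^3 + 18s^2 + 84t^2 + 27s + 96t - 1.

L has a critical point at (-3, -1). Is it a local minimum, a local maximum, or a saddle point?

The mixed partial ∂²L/∂s∂t is 0, so the Hessian at any point is diag(L_ss, L_tt) = diag(18(s + 2), 12(3t^2 + 14t + 14)).
At (-3, -1): H = diag(-18, 36).
The eigenvalues have opposite signs, so H is indefinite: a saddle point.

saddle point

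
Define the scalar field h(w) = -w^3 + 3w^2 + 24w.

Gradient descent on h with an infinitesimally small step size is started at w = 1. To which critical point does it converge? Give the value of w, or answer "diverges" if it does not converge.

-2

h'(w) = -3(w - 4)(w + 2), so h'(1) = 27.
Gradient descent moves in the -h' direction, i.e. w is decreasing.
The nearest critical point in that direction is w = -2, where h'' = 18 > 0 (a local minimum). The iterate converges there.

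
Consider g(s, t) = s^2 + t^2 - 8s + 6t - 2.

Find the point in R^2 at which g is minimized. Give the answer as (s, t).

g(s,t) separates as P(s) + Q(t) − 2, so its minimum is min P + min Q − 2.
P'(s) = 2s - 8 vanishes at s ∈ {4}; Q'(t) = 2(t + 3) vanishes at t ∈ {-3}.
Local minima of P (where P''>0): P(4)=-16. Local minima of Q: Q(-3)=-9.
So the global minimum of g is P(4) + Q(-3) − 2 = -16 − 9 − 2 = -27, attained at (4, -3).

(4, -3)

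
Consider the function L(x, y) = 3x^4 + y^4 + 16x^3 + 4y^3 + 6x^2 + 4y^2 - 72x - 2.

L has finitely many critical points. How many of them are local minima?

4

L separates as a function of x plus a function of y, so ∇L=0 decouples.
∂L/∂x = 12(x - 1)(x + 2)(x + 3) = 0 at x ∈ {-3, -2, 1}; ∂L/∂y = 4y(y + 1)(y + 2) = 0 at y ∈ {-2, -1, 0}.
The Hessian is diagonal: diag(L_xx, L_yy). Second derivatives: L_xx(-3)=48, L_xx(-2)=-36, L_xx(1)=144; L_yy(-2)=8, L_yy(-1)=-4, L_yy(0)=8.
Local minima occur where both diagonal entries positive: (-3, -2), (-3, 0), (1, -2), (1, 0). Count: 4.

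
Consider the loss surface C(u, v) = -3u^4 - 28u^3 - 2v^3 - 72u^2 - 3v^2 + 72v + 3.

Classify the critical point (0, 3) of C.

local maximum

The mixed partial ∂²C/∂u∂v is 0, so the Hessian at any point is diag(C_uu, C_vv) = diag(-12(3u^2 + 14u + 12), -6(2v + 1)).
At (0, 3): H = diag(-144, -42).
Both eigenvalues are negative, so H is negative definite: a local maximum.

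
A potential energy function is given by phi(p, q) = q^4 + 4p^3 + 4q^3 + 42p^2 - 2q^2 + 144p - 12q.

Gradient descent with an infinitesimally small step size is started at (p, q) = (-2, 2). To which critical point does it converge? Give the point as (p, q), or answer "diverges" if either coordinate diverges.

phi is separable, so gradient descent decouples: p follows -∂phi/∂p, q follows -∂phi/∂q.
∂phi/∂p = 12(p + 3)(p + 4); at p=-2 this is 24, so p decreases.
∂phi/∂q = 4(q - 1)(q + 1)(q + 3); at q=2 this is 60, so q decreases.
p converges to its nearest critical value -3 (a local min of the p-part); q converges to 1. The iterate converges to (-3, 1).

(-3, 1)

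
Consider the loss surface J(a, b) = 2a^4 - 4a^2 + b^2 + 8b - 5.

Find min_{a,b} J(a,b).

J(a,b) separates as P(a) + Q(b) − 5, so its minimum is min P + min Q − 5.
P'(a) = 8a(a - 1)(a + 1) vanishes at a ∈ {-1, 0, 1}; Q'(b) = 2b + 8 vanishes at b ∈ {-4}.
Local minima of P (where P''>0): P(-1)=-2, P(1)=-2. Local minima of Q: Q(-4)=-16.
So the global minimum of J is P(-1) + Q(-4) − 5 = -2 − 16 − 5 = -23, attained at (-1, -4).

-23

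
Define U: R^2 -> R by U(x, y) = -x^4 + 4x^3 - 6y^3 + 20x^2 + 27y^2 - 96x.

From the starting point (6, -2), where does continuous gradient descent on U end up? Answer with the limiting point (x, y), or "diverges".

diverges

U is separable, so gradient descent decouples: x follows -∂U/∂x, y follows -∂U/∂y.
∂U/∂x = -4(x - 4)(x - 2)(x + 3); at x=6 this is -288, so x increases.
∂U/∂y = -18y(y - 3); at y=-2 this is -180, so y increases.
The x-coordinate has no critical point in that direction and runs off to infinity.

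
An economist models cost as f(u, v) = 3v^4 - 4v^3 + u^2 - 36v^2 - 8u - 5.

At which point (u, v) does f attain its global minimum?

(4, 3)

f(u,v) separates as P(u) + Q(v) − 5, so its minimum is min P + min Q − 5.
P'(u) = 2u - 8 vanishes at u ∈ {4}; Q'(v) = 12v(v - 3)(v + 2) vanishes at v ∈ {-2, 0, 3}.
Local minima of P (where P''>0): P(4)=-16. Local minima of Q: Q(-2)=-64, Q(3)=-189.
So the global minimum of f is P(4) + Q(3) − 5 = -16 − 189 − 5 = -210, attained at (4, 3).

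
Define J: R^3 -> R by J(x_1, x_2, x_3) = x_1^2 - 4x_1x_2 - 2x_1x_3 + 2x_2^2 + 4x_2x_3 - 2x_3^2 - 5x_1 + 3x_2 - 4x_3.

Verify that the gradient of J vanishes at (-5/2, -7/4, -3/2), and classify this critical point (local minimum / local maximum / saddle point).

∇J = (2x_1 - 4x_2 - 2x_3 - 5, -4x_1 + 4x_2 + 4x_3 + 3, -2x_1 + 4x_2 - 4x_3 - 4); substituting (-5/2, -7/4, -3/2) gives ∇J = (0, 0, 0), so (-5/2, -7/4, -3/2) is indeed a critical point.
The Hessian is constant: H = [[2, -4, -2], [-4, 4, 4], [-2, 4, -4]].
Leading principal minors: Δ₁ = 2, Δ₂ = -8, Δ₃ = 48.
The minors fit neither the all-positive nor the alternating-sign pattern, so H is indefinite: a saddle point.

saddle point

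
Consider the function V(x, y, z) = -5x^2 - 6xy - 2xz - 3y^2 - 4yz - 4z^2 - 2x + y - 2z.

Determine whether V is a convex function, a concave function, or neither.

concave

V is quadratic, so its Hessian is the constant matrix H = [[-10, -6, -2], [-6, -6, -4], [-2, -4, -8]].
Leading principal minors: -10, 24, -104.
Signs alternate −, +, − ⇒ H ≺ 0 ⇒ concave.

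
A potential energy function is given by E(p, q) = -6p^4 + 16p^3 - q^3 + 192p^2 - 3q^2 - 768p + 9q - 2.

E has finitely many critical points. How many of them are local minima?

E separates as a function of p plus a function of q, so ∇E=0 decouples.
∂E/∂p = -24(p - 4)(p - 2)(p + 4) = 0 at p ∈ {-4, 2, 4}; ∂E/∂q = -3(q - 1)(q + 3) = 0 at q ∈ {-3, 1}.
The Hessian is diagonal: diag(E_pp, E_qq). Second derivatives: E_pp(-4)=-1152, E_pp(2)=288, E_pp(4)=-384; E_qq(-3)=12, E_qq(1)=-12.
Local minima occur where both diagonal entries positive: (2, -3). Count: 1.

1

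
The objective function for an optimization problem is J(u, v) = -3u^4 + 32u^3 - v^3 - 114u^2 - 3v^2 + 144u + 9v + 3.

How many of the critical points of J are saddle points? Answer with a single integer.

3

J separates as a function of u plus a function of v, so ∇J=0 decouples.
∂J/∂u = -12(u - 4)(u - 3)(u - 1) = 0 at u ∈ {1, 3, 4}; ∂J/∂v = -3(v - 1)(v + 3) = 0 at v ∈ {-3, 1}.
The Hessian is diagonal: diag(J_uu, J_vv). Second derivatives: J_uu(1)=-72, J_uu(3)=24, J_uu(4)=-36; J_vv(-3)=12, J_vv(1)=-12.
Saddle points occur where the two diagonal entries have opposite signs: (1, -3), (3, 1), (4, -3). Count: 3.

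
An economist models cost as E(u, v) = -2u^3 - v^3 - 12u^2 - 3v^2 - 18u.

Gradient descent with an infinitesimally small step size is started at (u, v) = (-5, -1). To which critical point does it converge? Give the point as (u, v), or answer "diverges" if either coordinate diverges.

E is separable, so gradient descent decouples: u follows -∂E/∂u, v follows -∂E/∂v.
∂E/∂u = -6(u + 1)(u + 3); at u=-5 this is -48, so u increases.
∂E/∂v = -3v(v + 2); at v=-1 this is 3, so v decreases.
u converges to its nearest critical value -3 (a local min of the u-part); v converges to -2. The iterate converges to (-3, -2).

(-3, -2)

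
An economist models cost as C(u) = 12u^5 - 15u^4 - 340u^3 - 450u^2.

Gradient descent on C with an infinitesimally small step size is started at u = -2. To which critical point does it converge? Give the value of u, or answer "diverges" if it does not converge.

-1

C'(u) = 60u(u - 5)(u + 1)(u + 3), so C'(-2) = -840.
Gradient descent moves in the -C' direction, i.e. u is increasing.
The nearest critical point in that direction is u = -1, where C'' = 720 > 0 (a local minimum). The iterate converges there.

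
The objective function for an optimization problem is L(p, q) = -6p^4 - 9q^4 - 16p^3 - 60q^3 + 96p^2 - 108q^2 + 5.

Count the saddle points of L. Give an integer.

4

L separates as a function of p plus a function of q, so ∇L=0 decouples.
∂L/∂p = -24p(p - 2)(p + 4) = 0 at p ∈ {-4, 0, 2}; ∂L/∂q = -36q(q + 2)(q + 3) = 0 at q ∈ {-3, -2, 0}.
The Hessian is diagonal: diag(L_pp, L_qq). Second derivatives: L_pp(-4)=-576, L_pp(0)=192, L_pp(2)=-288; L_qq(-3)=-108, L_qq(-2)=72, L_qq(0)=-216.
Saddle points occur where the two diagonal entries have opposite signs: (-4, -2), (0, -3), (0, 0), (2, -2). Count: 4.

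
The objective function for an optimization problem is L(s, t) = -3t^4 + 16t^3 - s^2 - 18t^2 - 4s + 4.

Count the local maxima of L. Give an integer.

L separates as a function of s plus a function of t, so ∇L=0 decouples.
∂L/∂s = -2(s + 2) = 0 at s ∈ {-2}; ∂L/∂t = -12t(t - 3)(t - 1) = 0 at t ∈ {0, 1, 3}.
The Hessian is diagonal: diag(L_ss, L_tt). Second derivatives: L_ss(-2)=-2; L_tt(0)=-36, L_tt(1)=24, L_tt(3)=-72.
Local maxima occur where both diagonal entries negative: (-2, 0), (-2, 3). Count: 2.

2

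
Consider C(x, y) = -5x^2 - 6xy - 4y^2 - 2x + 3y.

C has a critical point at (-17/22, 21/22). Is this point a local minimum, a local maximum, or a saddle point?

The Hessian of C is constant: H = [[-10, -6], [-6, -8]].
det(H) = (-10)·(-8) − (-6)² = 44.
det(H) > 0 and tr(H) = -18 < 0, so H is negative definite and the point is a local maximum.

local maximum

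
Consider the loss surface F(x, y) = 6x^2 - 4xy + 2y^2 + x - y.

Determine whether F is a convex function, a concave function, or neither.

F is quadratic, so its Hessian is the constant matrix H = [[12, -4], [-4, 4]].
det(H) = 32, tr(H) = 16.
det(H) > 0 and tr(H) > 0, so H is positive definite everywhere: convex.

convex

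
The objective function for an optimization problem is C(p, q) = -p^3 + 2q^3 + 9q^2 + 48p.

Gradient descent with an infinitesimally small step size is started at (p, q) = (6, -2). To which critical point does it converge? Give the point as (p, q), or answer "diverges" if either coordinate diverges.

C is separable, so gradient descent decouples: p follows -∂C/∂p, q follows -∂C/∂q.
∂C/∂p = -3(p - 4)(p + 4); at p=6 this is -60, so p increases.
∂C/∂q = 6q(q + 3); at q=-2 this is -12, so q increases.
The p-coordinate has no critical point in that direction and runs off to infinity.

diverges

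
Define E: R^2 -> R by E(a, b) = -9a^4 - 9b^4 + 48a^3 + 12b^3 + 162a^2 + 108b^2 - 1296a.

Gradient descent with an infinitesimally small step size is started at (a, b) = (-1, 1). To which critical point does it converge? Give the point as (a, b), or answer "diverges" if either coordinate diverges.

E is separable, so gradient descent decouples: a follows -∂E/∂a, b follows -∂E/∂b.
∂E/∂a = -36(a - 4)(a - 3)(a + 3); at a=-1 this is -1440, so a increases.
∂E/∂b = -36b(b - 3)(b + 2); at b=1 this is 216, so b decreases.
a converges to its nearest critical value 3 (a local min of the a-part); b converges to 0. The iterate converges to (3, 0).

(3, 0)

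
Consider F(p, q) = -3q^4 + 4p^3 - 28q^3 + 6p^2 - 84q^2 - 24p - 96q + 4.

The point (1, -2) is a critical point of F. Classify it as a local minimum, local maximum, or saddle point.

local minimum

The mixed partial ∂²F/∂p∂q is 0, so the Hessian at any point is diag(F_pp, F_qq) = diag(12(2p + 1), -12(3q^2 + 14q + 14)).
At (1, -2): H = diag(36, 24).
Both eigenvalues are positive, so H is positive definite: a local minimum.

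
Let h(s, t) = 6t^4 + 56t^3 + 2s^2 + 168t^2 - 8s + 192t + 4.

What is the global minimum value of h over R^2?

-132

h(s,t) separates as P(s) + Q(t) + 4, so its minimum is min P + min Q + 4.
P'(s) = 4s - 8 vanishes at s ∈ {2}; Q'(t) = 24(t + 1)(t + 2)(t + 4) vanishes at t ∈ {-4, -2, -1}.
Local minima of P (where P''>0): P(2)=-8. Local minima of Q: Q(-4)=-128, Q(-1)=-74.
So the global minimum of h is P(2) + Q(-4) + 4 = -8 − 128 + 4 = -132, attained at (2, -4).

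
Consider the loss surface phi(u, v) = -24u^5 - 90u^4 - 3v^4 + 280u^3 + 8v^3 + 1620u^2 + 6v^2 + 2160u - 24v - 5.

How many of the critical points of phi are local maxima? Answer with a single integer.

4

phi separates as a function of u plus a function of v, so ∇phi=0 decouples.
∂phi/∂u = -120(u - 3)(u + 1)(u + 2)(u + 3) = 0 at u ∈ {-3, -2, -1, 3}; ∂phi/∂v = -12(v - 2)(v - 1)(v + 1) = 0 at v ∈ {-1, 1, 2}.
The Hessian is diagonal: diag(phi_uu, phi_vv). Second derivatives: phi_uu(-3)=1440, phi_uu(-2)=-600, phi_uu(-1)=960, phi_uu(3)=-14400; phi_vv(-1)=-72, phi_vv(1)=24, phi_vv(2)=-36.
Local maxima occur where both diagonal entries negative: (-2, -1), (-2, 2), (3, -1), (3, 2). Count: 4.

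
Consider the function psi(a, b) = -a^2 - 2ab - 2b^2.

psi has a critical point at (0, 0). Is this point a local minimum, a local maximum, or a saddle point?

local maximum

The Hessian of psi is constant: H = [[-2, -2], [-2, -4]].
det(H) = (-2)·(-4) − (-2)² = 4.
det(H) > 0 and tr(H) = -6 < 0, so H is negative definite and the point is a local maximum.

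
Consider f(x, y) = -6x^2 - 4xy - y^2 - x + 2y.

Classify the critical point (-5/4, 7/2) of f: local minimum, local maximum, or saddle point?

The Hessian of f is constant: H = [[-12, -4], [-4, -2]].
det(H) = (-12)·(-2) − (-4)² = 8.
det(H) > 0 and tr(H) = -14 < 0, so H is negative definite and the point is a local maximum.

local maximum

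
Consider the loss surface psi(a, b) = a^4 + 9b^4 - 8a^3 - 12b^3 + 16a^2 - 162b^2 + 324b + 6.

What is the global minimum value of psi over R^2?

psi(a,b) separates as P(a) + Q(b) + 6, so its minimum is min P + min Q + 6.
P'(a) = 4a(a - 4)(a - 2) vanishes at a ∈ {0, 2, 4}; Q'(b) = 36(b - 3)(b - 1)(b + 3) vanishes at b ∈ {-3, 1, 3}.
Local minima of P (where P''>0): P(0)=0, P(4)=0. Local minima of Q: Q(-3)=-1377, Q(3)=-81.
So the global minimum of psi is P(0) + Q(-3) + 6 = 0 − 1377 + 6 = -1371, attained at (0, -3).

-1371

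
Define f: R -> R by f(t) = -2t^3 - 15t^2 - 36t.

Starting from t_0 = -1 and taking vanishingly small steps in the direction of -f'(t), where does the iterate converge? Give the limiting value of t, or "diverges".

diverges

f'(t) = -6(t + 2)(t + 3), so f'(-1) = -12.
Gradient descent moves in the -f' direction, i.e. t is increasing.
There is no critical point above t=-1, and f' keeps the same sign, so the iterate runs off to +∞.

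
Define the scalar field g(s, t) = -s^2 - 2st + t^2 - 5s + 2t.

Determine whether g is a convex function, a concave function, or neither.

g is quadratic, so its Hessian is the constant matrix H = [[-2, -2], [-2, 2]].
det(H) = -8, tr(H) = 0.
det(H) < 0, so H is indefinite: neither convex nor concave.

neither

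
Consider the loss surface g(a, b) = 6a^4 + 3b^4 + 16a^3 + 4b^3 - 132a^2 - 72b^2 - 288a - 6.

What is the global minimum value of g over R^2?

-1780

g(a,b) separates as P(a) + Q(b) − 6, so its minimum is min P + min Q − 6.
P'(a) = 24(a - 3)(a + 1)(a + 4) vanishes at a ∈ {-4, -1, 3}; Q'(b) = 12b(b - 3)(b + 4) vanishes at b ∈ {-4, 0, 3}.
Local minima of P (where P''>0): P(-4)=-448, P(3)=-1134. Local minima of Q: Q(-4)=-640, Q(3)=-297.
So the global minimum of g is P(3) + Q(-4) − 6 = -1134 − 640 − 6 = -1780, attained at (3, -4).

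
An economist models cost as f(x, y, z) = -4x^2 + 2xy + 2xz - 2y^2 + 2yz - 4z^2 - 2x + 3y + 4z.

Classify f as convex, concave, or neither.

f is quadratic, so its Hessian is the constant matrix H = [[-8, 2, 2], [2, -4, 2], [2, 2, -8]].
Leading principal minors: -8, 28, -160.
Signs alternate −, +, − ⇒ H ≺ 0 ⇒ concave.

concave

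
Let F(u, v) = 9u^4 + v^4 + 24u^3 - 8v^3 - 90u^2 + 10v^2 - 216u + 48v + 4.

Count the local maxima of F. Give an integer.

1

F separates as a function of u plus a function of v, so ∇F=0 decouples.
∂F/∂u = 36(u - 2)(u + 1)(u + 3) = 0 at u ∈ {-3, -1, 2}; ∂F/∂v = 4(v - 4)(v - 3)(v + 1) = 0 at v ∈ {-1, 3, 4}.
The Hessian is diagonal: diag(F_uu, F_vv). Second derivatives: F_uu(-3)=360, F_uu(-1)=-216, F_uu(2)=540; F_vv(-1)=80, F_vv(3)=-16, F_vv(4)=20.
Local maxima occur where both diagonal entries negative: (-1, 3). Count: 1.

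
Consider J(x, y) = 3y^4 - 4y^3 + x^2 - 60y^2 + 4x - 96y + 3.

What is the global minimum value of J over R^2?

-833

J(x,y) separates as P(x) + Q(y) + 3, so its minimum is min P + min Q + 3.
P'(x) = 2x + 4 vanishes at x ∈ {-2}; Q'(y) = 12(y - 4)(y + 1)(y + 2) vanishes at y ∈ {-2, -1, 4}.
Local minima of P (where P''>0): P(-2)=-4. Local minima of Q: Q(-2)=32, Q(4)=-832.
So the global minimum of J is P(-2) + Q(4) + 3 = -4 − 832 + 3 = -833, attained at (-2, 4).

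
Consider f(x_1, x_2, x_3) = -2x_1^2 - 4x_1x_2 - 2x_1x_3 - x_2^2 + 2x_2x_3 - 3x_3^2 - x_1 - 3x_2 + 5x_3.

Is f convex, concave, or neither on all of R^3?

f is quadratic, so its Hessian is the constant matrix H = [[-4, -4, -2], [-4, -2, 2], [-2, 2, -6]].
Leading principal minors: -4, -8, 104.
Neither pattern holds ⇒ H is indefinite ⇒ neither convex nor concave.

neither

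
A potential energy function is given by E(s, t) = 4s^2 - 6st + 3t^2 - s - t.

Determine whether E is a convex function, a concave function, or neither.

convex

E is quadratic, so its Hessian is the constant matrix H = [[8, -6], [-6, 6]].
det(H) = 12, tr(H) = 14.
det(H) > 0 and tr(H) > 0, so H is positive definite everywhere: convex.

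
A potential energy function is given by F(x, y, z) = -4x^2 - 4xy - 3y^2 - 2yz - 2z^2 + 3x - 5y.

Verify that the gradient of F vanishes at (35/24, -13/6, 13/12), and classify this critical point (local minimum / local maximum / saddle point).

local maximum

∇F = (-8x - 4y + 3, -4x - 6y - 2z - 5, -2y - 4z); substituting (35/24, -13/6, 13/12) gives ∇F = (0, 0, 0), so (35/24, -13/6, 13/12) is indeed a critical point.
The Hessian is constant: H = [[-8, -4, 0], [-4, -6, -2], [0, -2, -4]].
Leading principal minors: Δ₁ = -8, Δ₂ = 32, Δ₃ = -96.
The minors alternate sign starting negative (−, +, −), so H is negative definite: a local maximum.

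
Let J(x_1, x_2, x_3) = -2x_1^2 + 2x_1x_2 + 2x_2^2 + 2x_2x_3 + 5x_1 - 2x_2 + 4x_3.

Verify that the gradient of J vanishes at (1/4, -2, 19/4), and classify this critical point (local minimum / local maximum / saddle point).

saddle point

∇J = (-4x_1 + 2x_2 + 5, 2x_1 + 4x_2 + 2x_3 - 2, 2x_2 + 4); substituting (1/4, -2, 19/4) gives ∇J = (0, 0, 0), so (1/4, -2, 19/4) is indeed a critical point.
The Hessian is constant: H = [[-4, 2, 0], [2, 4, 2], [0, 2, 0]].
Leading principal minors: Δ₁ = -4, Δ₂ = -20, Δ₃ = 16.
The minors fit neither the all-positive nor the alternating-sign pattern, so H is indefinite: a saddle point.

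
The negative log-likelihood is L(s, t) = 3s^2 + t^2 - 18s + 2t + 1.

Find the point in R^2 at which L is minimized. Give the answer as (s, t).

L(s,t) separates as P(s) + Q(t) + 1, so its minimum is min P + min Q + 1.
P'(s) = 6s - 18 vanishes at s ∈ {3}; Q'(t) = 2(t + 1) vanishes at t ∈ {-1}.
Local minima of P (where P''>0): P(3)=-27. Local minima of Q: Q(-1)=-1.
So the global minimum of L is P(3) + Q(-1) + 1 = -27 − 1 + 1 = -27, attained at (3, -1).

(3, -1)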